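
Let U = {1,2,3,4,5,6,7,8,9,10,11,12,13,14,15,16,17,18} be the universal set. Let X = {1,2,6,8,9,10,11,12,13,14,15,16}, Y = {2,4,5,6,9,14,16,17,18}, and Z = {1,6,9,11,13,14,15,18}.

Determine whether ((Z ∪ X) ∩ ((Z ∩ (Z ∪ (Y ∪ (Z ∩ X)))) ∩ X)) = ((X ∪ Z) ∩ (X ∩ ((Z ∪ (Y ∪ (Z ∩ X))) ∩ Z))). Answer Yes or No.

Z ∪ X = {1,2,6,8,9,10,11,12,13,14,15,16,18}
Z ∩ X = {1,6,9,11,13,14,15}
Y ∪ (Z ∩ X) = {1,2,4,5,6,9,11,13,14,15,16,17,18}
Z ∪ (Y ∪ (Z ∩ X)) = {1,2,4,5,6,9,11,13,14,15,16,17,18}
Z ∩ (Z ∪ (Y ∪ (Z ∩ X))) = {1,6,9,11,13,14,15,18}
(Z ∩ (Z ∪ (Y ∪ (Z ∩ X)))) ∩ X = {1,6,9,11,13,14,15}
(Z ∪ X) ∩ ((Z ∩ (Z ∪ (Y ∪ (Z ∩ X)))) ∩ X) = {1,6,9,11,13,14,15}
X ∪ Z = {1,2,6,8,9,10,11,12,13,14,15,16,18}
(Z ∪ (Y ∪ (Z ∩ X))) ∩ Z = {1,6,9,11,13,14,15,18}
X ∩ ((Z ∪ (Y ∪ (Z ∩ X))) ∩ Z) = {1,6,9,11,13,14,15}
(X ∪ Z) ∩ (X ∩ ((Z ∪ (Y ∪ (Z ∩ X))) ∩ Z)) = {1,6,9,11,13,14,15}
Both equal {1,6,9,11,13,14,15}, so (Z ∪ X) ∩ ((Z ∩ (Z ∪ (Y ∪ (Z ∩ X)))) ∩ X) = (X ∪ Z) ∩ (X ∩ ((Z ∪ (Y ∪ (Z ∩ X))) ∩ Z)).

Yes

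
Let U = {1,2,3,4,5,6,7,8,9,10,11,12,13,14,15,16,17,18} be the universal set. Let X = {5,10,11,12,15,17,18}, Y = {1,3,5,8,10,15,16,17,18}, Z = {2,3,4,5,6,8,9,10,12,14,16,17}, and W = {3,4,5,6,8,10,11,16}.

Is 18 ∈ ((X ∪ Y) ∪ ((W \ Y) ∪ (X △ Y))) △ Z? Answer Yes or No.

18 ∈ X and 18 ∈ Y, so 18 ∈ X ∪ Y
18 ∉ W and 18 ∈ Y, so 18 ∉ W \ Y
18 ∈ X and 18 ∈ Y, so 18 ∉ X △ Y
18 ∉ (W \ Y) and 18 ∉ (X △ Y), so 18 ∉ (W \ Y) ∪ (X △ Y)
18 ∈ (X ∪ Y) and 18 ∉ ((W \ Y) ∪ (X △ Y)), so 18 ∈ (X ∪ Y) ∪ ((W \ Y) ∪ (X △ Y))
18 ∈ ((X ∪ Y) ∪ ((W \ Y) ∪ (X △ Y))) and 18 ∉ Z, so 18 ∈ ((X ∪ Y) ∪ ((W \ Y) ∪ (X △ Y))) △ Z

Yes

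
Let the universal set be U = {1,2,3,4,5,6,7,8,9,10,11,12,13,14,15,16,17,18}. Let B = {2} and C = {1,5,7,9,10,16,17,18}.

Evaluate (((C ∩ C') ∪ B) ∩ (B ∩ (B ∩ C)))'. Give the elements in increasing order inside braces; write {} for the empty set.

{1,2,3,4,5,6,7,8,9,10,11,12,13,14,15,16,17,18}

C' = {2,3,4,6,8,11,12,13,14,15}
C ∩ C' = {}
(C ∩ C') ∪ B = {2}
B ∩ C = {}
B ∩ (B ∩ C) = {}
((C ∩ C') ∪ B) ∩ (B ∩ (B ∩ C)) = {}
(((C ∩ C') ∪ B) ∩ (B ∩ (B ∩ C)))' = {1,2,3,4,5,6,7,8,9,10,11,12,13,14,15,16,17,18}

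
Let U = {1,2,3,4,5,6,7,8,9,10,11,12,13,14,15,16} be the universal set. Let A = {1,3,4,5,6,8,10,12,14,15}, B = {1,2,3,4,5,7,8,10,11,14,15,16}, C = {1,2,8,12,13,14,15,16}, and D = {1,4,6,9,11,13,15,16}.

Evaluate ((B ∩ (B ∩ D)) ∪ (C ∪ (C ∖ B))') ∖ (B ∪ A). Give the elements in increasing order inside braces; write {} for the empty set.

B ∩ D = {1,4,11,15,16}
B ∩ (B ∩ D) = {1,4,11,15,16}
C ∖ B = {12,13}
C ∪ (C ∖ B) = {1,2,8,12,13,14,15,16}
(C ∪ (C ∖ B))' = {3,4,5,6,7,9,10,11}
(B ∩ (B ∩ D)) ∪ (C ∪ (C ∖ B))' = {1,3,4,5,6,7,9,10,11,15,16}
B ∪ A = {1,2,3,4,5,6,7,8,10,11,12,14,15,16}
((B ∩ (B ∩ D)) ∪ (C ∪ (C ∖ B))') ∖ (B ∪ A) = {9}

{9}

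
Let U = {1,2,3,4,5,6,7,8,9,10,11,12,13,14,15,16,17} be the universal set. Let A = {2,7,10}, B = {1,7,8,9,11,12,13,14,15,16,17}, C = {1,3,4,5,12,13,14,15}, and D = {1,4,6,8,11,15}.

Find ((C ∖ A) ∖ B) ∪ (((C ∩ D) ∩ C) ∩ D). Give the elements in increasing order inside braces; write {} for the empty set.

C ∖ A = {1,3,4,5,12,13,14,15}
(C ∖ A) ∖ B = {3,4,5}
C ∩ D = {1,4,15}
(C ∩ D) ∩ C = {1,4,15}
((C ∩ D) ∩ C) ∩ D = {1,4,15}
((C ∖ A) ∖ B) ∪ (((C ∩ D) ∩ C) ∩ D) = {1,3,4,5,15}

{1,3,4,5,15}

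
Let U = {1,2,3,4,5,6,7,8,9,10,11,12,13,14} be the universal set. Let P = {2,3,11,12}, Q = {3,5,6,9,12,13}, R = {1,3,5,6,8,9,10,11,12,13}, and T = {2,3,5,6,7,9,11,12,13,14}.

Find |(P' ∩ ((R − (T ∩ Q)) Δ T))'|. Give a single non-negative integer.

5

P' = {1,4,5,6,7,8,9,10,13,14}
T ∩ Q = {3,5,6,9,12,13}
R − (T ∩ Q) = {1,8,10,11}
(R − (T ∩ Q)) Δ T = {1,2,3,5,6,7,8,9,10,12,13,14}
P' ∩ ((R − (T ∩ Q)) Δ T) = {1,5,6,7,8,9,10,13,14}
(P' ∩ ((R − (T ∩ Q)) Δ T))' = {2,3,4,11,12}
|(P' ∩ ((R − (T ∩ Q)) Δ T))'| = 5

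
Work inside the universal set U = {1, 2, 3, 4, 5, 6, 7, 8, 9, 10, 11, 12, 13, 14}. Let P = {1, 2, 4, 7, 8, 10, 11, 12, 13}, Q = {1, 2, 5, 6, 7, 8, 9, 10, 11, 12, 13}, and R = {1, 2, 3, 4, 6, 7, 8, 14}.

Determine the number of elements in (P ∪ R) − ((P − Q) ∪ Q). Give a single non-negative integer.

P ∪ R = {1, 2, 3, 4, 6, 7, 8, 10, 11, 12, 13, 14}
P − Q = {4}
(P − Q) ∪ Q = {1, 2, 4, 5, 6, 7, 8, 9, 10, 11, 12, 13}
(P ∪ R) − ((P − Q) ∪ Q) = {3, 14}
|(P ∪ R) − ((P − Q) ∪ Q)| = 2

2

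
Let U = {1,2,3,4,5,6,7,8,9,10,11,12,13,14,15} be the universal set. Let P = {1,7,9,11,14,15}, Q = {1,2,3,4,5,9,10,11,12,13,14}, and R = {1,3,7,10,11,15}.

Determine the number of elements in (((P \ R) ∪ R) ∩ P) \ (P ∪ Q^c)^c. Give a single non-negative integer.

6

P \ R = {9,14}
(P \ R) ∪ R = {1,3,7,9,10,11,14,15}
((P \ R) ∪ R) ∩ P = {1,7,9,11,14,15}
Q^c = {6,7,8,15}
P ∪ Q^c = {1,6,7,8,9,11,14,15}
(P ∪ Q^c)^c = {2,3,4,5,10,12,13}
(((P \ R) ∪ R) ∩ P) \ (P ∪ Q^c)^c = {1,7,9,11,14,15}
|(((P \ R) ∪ R) ∩ P) \ (P ∪ Q^c)^c| = 6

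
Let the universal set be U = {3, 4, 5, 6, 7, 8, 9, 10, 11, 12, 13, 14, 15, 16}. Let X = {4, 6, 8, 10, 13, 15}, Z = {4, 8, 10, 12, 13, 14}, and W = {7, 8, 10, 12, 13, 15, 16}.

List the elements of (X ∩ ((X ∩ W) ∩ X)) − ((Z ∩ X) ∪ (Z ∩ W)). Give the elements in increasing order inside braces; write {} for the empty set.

{15}

X ∩ W = {8, 10, 13, 15}
(X ∩ W) ∩ X = {8, 10, 13, 15}
X ∩ ((X ∩ W) ∩ X) = {8, 10, 13, 15}
Z ∩ X = {4, 8, 10, 13}
Z ∩ W = {8, 10, 12, 13}
(Z ∩ X) ∪ (Z ∩ W) = {4, 8, 10, 12, 13}
(X ∩ ((X ∩ W) ∩ X)) − ((Z ∩ X) ∪ (Z ∩ W)) = {15}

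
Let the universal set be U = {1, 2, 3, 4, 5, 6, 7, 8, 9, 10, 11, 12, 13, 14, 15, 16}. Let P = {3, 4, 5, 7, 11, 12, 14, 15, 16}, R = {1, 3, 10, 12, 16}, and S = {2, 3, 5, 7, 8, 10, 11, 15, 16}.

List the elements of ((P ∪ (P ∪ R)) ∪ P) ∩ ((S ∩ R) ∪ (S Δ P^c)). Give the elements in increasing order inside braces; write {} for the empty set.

{1, 3, 5, 7, 10, 11, 15, 16}

P ∪ R = {1, 3, 4, 5, 7, 10, 11, 12, 14, 15, 16}
P ∪ (P ∪ R) = {1, 3, 4, 5, 7, 10, 11, 12, 14, 15, 16}
(P ∪ (P ∪ R)) ∪ P = {1, 3, 4, 5, 7, 10, 11, 12, 14, 15, 16}
S ∩ R = {3, 10, 16}
P^c = {1, 2, 6, 8, 9, 10, 13}
S Δ P^c = {1, 3, 5, 6, 7, 9, 11, 13, 15, 16}
(S ∩ R) ∪ (S Δ P^c) = {1, 3, 5, 6, 7, 9, 10, 11, 13, 15, 16}
((P ∪ (P ∪ R)) ∪ P) ∩ ((S ∩ R) ∪ (S Δ P^c)) = {1, 3, 5, 7, 10, 11, 15, 16}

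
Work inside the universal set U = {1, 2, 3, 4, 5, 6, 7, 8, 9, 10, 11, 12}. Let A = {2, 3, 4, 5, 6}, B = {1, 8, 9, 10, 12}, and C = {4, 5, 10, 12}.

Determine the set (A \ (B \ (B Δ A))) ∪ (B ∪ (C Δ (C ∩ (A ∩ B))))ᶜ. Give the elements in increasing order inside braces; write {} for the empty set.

B Δ A = {1, 2, 3, 4, 5, 6, 8, 9, 10, 12}
B \ (B Δ A) = {}
A \ (B \ (B Δ A)) = {2, 3, 4, 5, 6}
A ∩ B = {}
C ∩ (A ∩ B) = {}
C Δ (C ∩ (A ∩ B)) = {4, 5, 10, 12}
B ∪ (C Δ (C ∩ (A ∩ B))) = {1, 4, 5, 8, 9, 10, 12}
(B ∪ (C Δ (C ∩ (A ∩ B))))ᶜ = {2, 3, 6, 7, 11}
(A \ (B \ (B Δ A))) ∪ (B ∪ (C Δ (C ∩ (A ∩ B))))ᶜ = {2, 3, 4, 5, 6, 7, 11}

{2, 3, 4, 5, 6, 7, 11}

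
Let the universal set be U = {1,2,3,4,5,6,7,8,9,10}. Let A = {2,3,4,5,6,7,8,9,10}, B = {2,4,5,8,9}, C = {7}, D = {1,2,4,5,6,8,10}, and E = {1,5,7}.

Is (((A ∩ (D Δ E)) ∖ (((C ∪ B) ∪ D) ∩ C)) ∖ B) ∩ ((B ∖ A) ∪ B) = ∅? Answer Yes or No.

Yes

D Δ E = {2,4,6,7,8,10}
A ∩ (D Δ E) = {2,4,6,7,8,10}
C ∪ B = {2,4,5,7,8,9}
(C ∪ B) ∪ D = {1,2,4,5,6,7,8,9,10}
((C ∪ B) ∪ D) ∩ C = {7}
(A ∩ (D Δ E)) ∖ (((C ∪ B) ∪ D) ∩ C) = {2,4,6,8,10}
((A ∩ (D Δ E)) ∖ (((C ∪ B) ∪ D) ∩ C)) ∖ B = {6,10}
B ∖ A = {}
(B ∖ A) ∪ B = {2,4,5,8,9}
{6,10} and {2,4,5,8,9} share no elements.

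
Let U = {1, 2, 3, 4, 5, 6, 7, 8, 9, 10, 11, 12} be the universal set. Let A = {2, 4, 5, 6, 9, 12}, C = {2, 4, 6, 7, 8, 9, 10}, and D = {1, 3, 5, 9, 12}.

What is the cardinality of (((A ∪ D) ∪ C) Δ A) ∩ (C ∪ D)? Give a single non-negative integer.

5

A ∪ D = {1, 2, 3, 4, 5, 6, 9, 12}
(A ∪ D) ∪ C = {1, 2, 3, 4, 5, 6, 7, 8, 9, 10, 12}
((A ∪ D) ∪ C) Δ A = {1, 3, 7, 8, 10}
C ∪ D = {1, 2, 3, 4, 5, 6, 7, 8, 9, 10, 12}
(((A ∪ D) ∪ C) Δ A) ∩ (C ∪ D) = {1, 3, 7, 8, 10}
|(((A ∪ D) ∪ C) Δ A) ∩ (C ∪ D)| = 5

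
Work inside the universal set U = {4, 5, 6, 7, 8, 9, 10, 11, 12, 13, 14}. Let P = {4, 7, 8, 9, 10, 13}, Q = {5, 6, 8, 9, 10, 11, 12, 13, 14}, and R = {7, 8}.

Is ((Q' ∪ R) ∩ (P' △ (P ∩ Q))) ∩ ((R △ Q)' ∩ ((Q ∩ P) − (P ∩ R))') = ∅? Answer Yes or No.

Q' = {4, 7}
Q' ∪ R = {4, 7, 8}
P' = {5, 6, 11, 12, 14}
P ∩ Q = {8, 9, 10, 13}
P' △ (P ∩ Q) = {5, 6, 8, 9, 10, 11, 12, 13, 14}
(Q' ∪ R) ∩ (P' △ (P ∩ Q)) = {8}
R △ Q = {5, 6, 7, 9, 10, 11, 12, 13, 14}
(R △ Q)' = {4, 8}
Q ∩ P = {8, 9, 10, 13}
P ∩ R = {7, 8}
(Q ∩ P) − (P ∩ R) = {9, 10, 13}
((Q ∩ P) − (P ∩ R))' = {4, 5, 6, 7, 8, 11, 12, 14}
(R △ Q)' ∩ ((Q ∩ P) − (P ∩ R))' = {4, 8}
8 lies in both, so they are not disjoint.

No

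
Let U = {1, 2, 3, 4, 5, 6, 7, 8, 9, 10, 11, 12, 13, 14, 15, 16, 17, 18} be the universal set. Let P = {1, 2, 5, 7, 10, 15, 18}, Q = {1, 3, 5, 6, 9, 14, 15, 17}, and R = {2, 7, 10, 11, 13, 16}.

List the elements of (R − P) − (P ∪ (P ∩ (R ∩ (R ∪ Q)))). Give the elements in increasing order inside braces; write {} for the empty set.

R − P = {11, 13, 16}
R ∪ Q = {1, 2, 3, 5, 6, 7, 9, 10, 11, 13, 14, 15, 16, 17}
R ∩ (R ∪ Q) = {2, 7, 10, 11, 13, 16}
P ∩ (R ∩ (R ∪ Q)) = {2, 7, 10}
P ∪ (P ∩ (R ∩ (R ∪ Q))) = {1, 2, 5, 7, 10, 15, 18}
(R − P) − (P ∪ (P ∩ (R ∩ (R ∪ Q)))) = {11, 13, 16}

{11, 13, 16}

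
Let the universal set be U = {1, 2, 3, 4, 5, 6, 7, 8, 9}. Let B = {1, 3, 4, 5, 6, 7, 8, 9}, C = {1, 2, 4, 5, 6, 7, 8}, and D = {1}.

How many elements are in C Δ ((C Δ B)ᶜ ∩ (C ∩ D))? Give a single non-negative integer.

6

C Δ B = {2, 3, 9}
(C Δ B)ᶜ = {1, 4, 5, 6, 7, 8}
C ∩ D = {1}
(C Δ B)ᶜ ∩ (C ∩ D) = {1}
C Δ ((C Δ B)ᶜ ∩ (C ∩ D)) = {2, 4, 5, 6, 7, 8}
|C Δ ((C Δ B)ᶜ ∩ (C ∩ D))| = 6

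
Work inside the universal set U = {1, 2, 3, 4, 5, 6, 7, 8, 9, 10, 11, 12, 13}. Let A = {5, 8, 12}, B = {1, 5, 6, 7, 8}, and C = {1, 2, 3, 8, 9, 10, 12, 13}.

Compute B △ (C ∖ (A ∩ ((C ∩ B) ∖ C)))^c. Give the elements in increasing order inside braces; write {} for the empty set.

{1, 4, 8, 11}

C ∩ B = {1, 8}
(C ∩ B) ∖ C = {}
A ∩ ((C ∩ B) ∖ C) = {}
C ∖ (A ∩ ((C ∩ B) ∖ C)) = {1, 2, 3, 8, 9, 10, 12, 13}
(C ∖ (A ∩ ((C ∩ B) ∖ C)))^c = {4, 5, 6, 7, 11}
B △ (C ∖ (A ∩ ((C ∩ B) ∖ C)))^c = {1, 4, 8, 11}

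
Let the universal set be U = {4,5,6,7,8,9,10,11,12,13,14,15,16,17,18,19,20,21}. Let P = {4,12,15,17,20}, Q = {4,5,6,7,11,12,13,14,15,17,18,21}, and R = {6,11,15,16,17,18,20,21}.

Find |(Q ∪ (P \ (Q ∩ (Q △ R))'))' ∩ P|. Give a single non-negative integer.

1

Q △ R = {4,5,7,12,13,14,16,20}
Q ∩ (Q △ R) = {4,5,7,12,13,14}
(Q ∩ (Q △ R))' = {6,8,9,10,11,15,16,17,18,19,20,21}
P \ (Q ∩ (Q △ R))' = {4,12}
Q ∪ (P \ (Q ∩ (Q △ R))') = {4,5,6,7,11,12,13,14,15,17,18,21}
(Q ∪ (P \ (Q ∩ (Q △ R))'))' = {8,9,10,16,19,20}
(Q ∪ (P \ (Q ∩ (Q △ R))'))' ∩ P = {20}
|(Q ∪ (P \ (Q ∩ (Q △ R))'))' ∩ P| = 1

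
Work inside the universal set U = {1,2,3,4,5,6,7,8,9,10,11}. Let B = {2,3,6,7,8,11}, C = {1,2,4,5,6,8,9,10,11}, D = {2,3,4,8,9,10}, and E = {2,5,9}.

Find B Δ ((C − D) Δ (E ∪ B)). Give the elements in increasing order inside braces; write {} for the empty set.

C − D = {1,5,6,11}
E ∪ B = {2,3,5,6,7,8,9,11}
(C − D) Δ (E ∪ B) = {1,2,3,7,8,9}
B Δ ((C − D) Δ (E ∪ B)) = {1,6,9,11}

{1,6,9,11}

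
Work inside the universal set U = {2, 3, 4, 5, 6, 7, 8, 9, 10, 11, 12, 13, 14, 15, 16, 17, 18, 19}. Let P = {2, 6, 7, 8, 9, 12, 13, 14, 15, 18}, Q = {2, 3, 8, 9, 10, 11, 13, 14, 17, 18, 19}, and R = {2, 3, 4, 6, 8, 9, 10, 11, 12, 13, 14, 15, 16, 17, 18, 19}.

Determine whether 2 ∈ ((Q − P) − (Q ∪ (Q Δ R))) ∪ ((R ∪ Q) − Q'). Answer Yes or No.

2 ∈ Q and 2 ∈ P, so 2 ∉ Q − P
2 ∈ Q and 2 ∈ R, so 2 ∉ Q Δ R
2 ∈ Q and 2 ∉ (Q Δ R), so 2 ∈ Q ∪ (Q Δ R)
2 ∉ (Q − P) and 2 ∈ (Q ∪ (Q Δ R)), so 2 ∉ (Q − P) − (Q ∪ (Q Δ R))
2 ∈ R and 2 ∈ Q, so 2 ∈ R ∪ Q
2 ∈ Q, so 2 ∉ Q'
2 ∈ (R ∪ Q) and 2 ∉ Q', so 2 ∈ (R ∪ Q) − Q'
2 ∉ ((Q − P) − (Q ∪ (Q Δ R))) and 2 ∈ ((R ∪ Q) − Q'), so 2 ∈ ((Q − P) − (Q ∪ (Q Δ R))) ∪ ((R ∪ Q) − Q')

Yes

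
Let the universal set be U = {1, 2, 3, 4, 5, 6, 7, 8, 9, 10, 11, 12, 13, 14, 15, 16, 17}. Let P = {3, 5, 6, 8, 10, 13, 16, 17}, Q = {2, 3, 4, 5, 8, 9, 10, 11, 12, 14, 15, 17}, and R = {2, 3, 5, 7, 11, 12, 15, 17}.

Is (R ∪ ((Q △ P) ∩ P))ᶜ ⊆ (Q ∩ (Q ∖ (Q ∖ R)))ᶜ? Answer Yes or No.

Yes

Q △ P = {2, 4, 6, 9, 11, 12, 13, 14, 15, 16}
(Q △ P) ∩ P = {6, 13, 16}
R ∪ ((Q △ P) ∩ P) = {2, 3, 5, 6, 7, 11, 12, 13, 15, 16, 17}
(R ∪ ((Q △ P) ∩ P))ᶜ = {1, 4, 8, 9, 10, 14}
Q ∖ R = {4, 8, 9, 10, 14}
Q ∖ (Q ∖ R) = {2, 3, 5, 11, 12, 15, 17}
Q ∩ (Q ∖ (Q ∖ R)) = {2, 3, 5, 11, 12, 15, 17}
(Q ∩ (Q ∖ (Q ∖ R)))ᶜ = {1, 4, 6, 7, 8, 9, 10, 13, 14, 16}
Every element of {1, 4, 8, 9, 10, 14} is in {1, 4, 6, 7, 8, 9, 10, 13, 14, 16}, so (R ∪ ((Q △ P) ∩ P))ᶜ ⊆ (Q ∩ (Q ∖ (Q ∖ R)))ᶜ.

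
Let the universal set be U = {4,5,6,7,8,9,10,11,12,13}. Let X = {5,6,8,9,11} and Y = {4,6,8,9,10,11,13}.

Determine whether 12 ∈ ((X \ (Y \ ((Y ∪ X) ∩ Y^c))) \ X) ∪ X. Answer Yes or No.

12 ∉ Y and 12 ∉ X, so 12 ∉ Y ∪ X
12 ∉ Y, so 12 ∈ Y^c
12 ∉ (Y ∪ X) and 12 ∈ Y^c, so 12 ∉ (Y ∪ X) ∩ Y^c
12 ∉ Y and 12 ∉ ((Y ∪ X) ∩ Y^c), so 12 ∉ Y \ ((Y ∪ X) ∩ Y^c)
12 ∉ X and 12 ∉ (Y \ ((Y ∪ X) ∩ Y^c)), so 12 ∉ X \ (Y \ ((Y ∪ X) ∩ Y^c))
12 ∉ (X \ (Y \ ((Y ∪ X) ∩ Y^c))) and 12 ∉ X, so 12 ∉ (X \ (Y \ ((Y ∪ X) ∩ Y^c))) \ X
12 ∉ ((X \ (Y \ ((Y ∪ X) ∩ Y^c))) \ X) and 12 ∉ X, so 12 ∉ ((X \ (Y \ ((Y ∪ X) ∩ Y^c))) \ X) ∪ X

No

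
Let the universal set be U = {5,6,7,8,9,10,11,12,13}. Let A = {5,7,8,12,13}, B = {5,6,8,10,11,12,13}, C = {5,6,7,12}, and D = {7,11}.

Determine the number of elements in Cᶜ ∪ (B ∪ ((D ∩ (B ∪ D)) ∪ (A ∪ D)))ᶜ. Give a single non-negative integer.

5

Cᶜ = {8,9,10,11,13}
B ∪ D = {5,6,7,8,10,11,12,13}
D ∩ (B ∪ D) = {7,11}
A ∪ D = {5,7,8,11,12,13}
(D ∩ (B ∪ D)) ∪ (A ∪ D) = {5,7,8,11,12,13}
B ∪ ((D ∩ (B ∪ D)) ∪ (A ∪ D)) = {5,6,7,8,10,11,12,13}
(B ∪ ((D ∩ (B ∪ D)) ∪ (A ∪ D)))ᶜ = {9}
Cᶜ ∪ (B ∪ ((D ∩ (B ∪ D)) ∪ (A ∪ D)))ᶜ = {8,9,10,11,13}
|Cᶜ ∪ (B ∪ ((D ∩ (B ∪ D)) ∪ (A ∪ D)))ᶜ| = 5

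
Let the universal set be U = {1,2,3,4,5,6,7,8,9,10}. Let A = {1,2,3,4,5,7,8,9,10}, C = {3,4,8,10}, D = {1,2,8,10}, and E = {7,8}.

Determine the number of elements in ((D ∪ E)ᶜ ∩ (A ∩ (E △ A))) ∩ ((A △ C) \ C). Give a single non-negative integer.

D ∪ E = {1,2,7,8,10}
(D ∪ E)ᶜ = {3,4,5,6,9}
E △ A = {1,2,3,4,5,9,10}
A ∩ (E △ A) = {1,2,3,4,5,9,10}
(D ∪ E)ᶜ ∩ (A ∩ (E △ A)) = {3,4,5,9}
A △ C = {1,2,5,7,9}
(A △ C) \ C = {1,2,5,7,9}
((D ∪ E)ᶜ ∩ (A ∩ (E △ A))) ∩ ((A △ C) \ C) = {5,9}
|((D ∪ E)ᶜ ∩ (A ∩ (E △ A))) ∩ ((A △ C) \ C)| = 2

2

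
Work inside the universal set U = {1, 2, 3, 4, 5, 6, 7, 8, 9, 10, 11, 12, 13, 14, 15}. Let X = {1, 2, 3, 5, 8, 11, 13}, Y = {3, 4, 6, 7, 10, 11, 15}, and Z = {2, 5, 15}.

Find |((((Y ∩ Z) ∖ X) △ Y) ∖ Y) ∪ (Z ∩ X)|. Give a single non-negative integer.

Y ∩ Z = {15}
(Y ∩ Z) ∖ X = {15}
((Y ∩ Z) ∖ X) △ Y = {3, 4, 6, 7, 10, 11}
(((Y ∩ Z) ∖ X) △ Y) ∖ Y = {}
Z ∩ X = {2, 5}
((((Y ∩ Z) ∖ X) △ Y) ∖ Y) ∪ (Z ∩ X) = {2, 5}
|((((Y ∩ Z) ∖ X) △ Y) ∖ Y) ∪ (Z ∩ X)| = 2

2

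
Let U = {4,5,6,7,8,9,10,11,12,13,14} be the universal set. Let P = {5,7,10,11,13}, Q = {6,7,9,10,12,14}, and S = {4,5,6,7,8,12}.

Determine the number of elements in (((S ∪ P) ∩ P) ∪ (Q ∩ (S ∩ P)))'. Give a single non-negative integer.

6

S ∪ P = {4,5,6,7,8,10,11,12,13}
(S ∪ P) ∩ P = {5,7,10,11,13}
S ∩ P = {5,7}
Q ∩ (S ∩ P) = {7}
((S ∪ P) ∩ P) ∪ (Q ∩ (S ∩ P)) = {5,7,10,11,13}
(((S ∪ P) ∩ P) ∪ (Q ∩ (S ∩ P)))' = {4,6,8,9,12,14}
|(((S ∪ P) ∩ P) ∪ (Q ∩ (S ∩ P)))'| = 6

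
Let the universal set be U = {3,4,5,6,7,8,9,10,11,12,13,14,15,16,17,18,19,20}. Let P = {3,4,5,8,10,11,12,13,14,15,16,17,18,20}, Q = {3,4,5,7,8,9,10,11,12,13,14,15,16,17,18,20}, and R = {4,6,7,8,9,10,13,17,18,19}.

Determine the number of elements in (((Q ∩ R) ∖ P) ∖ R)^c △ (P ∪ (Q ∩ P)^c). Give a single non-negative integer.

0

Q ∩ R = {4,7,8,9,10,13,17,18}
(Q ∩ R) ∖ P = {7,9}
((Q ∩ R) ∖ P) ∖ R = {}
(((Q ∩ R) ∖ P) ∖ R)^c = {3,4,5,6,7,8,9,10,11,12,13,14,15,16,17,18,19,20}
Q ∩ P = {3,4,5,8,10,11,12,13,14,15,16,17,18,20}
(Q ∩ P)^c = {6,7,9,19}
P ∪ (Q ∩ P)^c = {3,4,5,6,7,8,9,10,11,12,13,14,15,16,17,18,19,20}
(((Q ∩ R) ∖ P) ∖ R)^c △ (P ∪ (Q ∩ P)^c) = {}
|(((Q ∩ R) ∖ P) ∖ R)^c △ (P ∪ (Q ∩ P)^c)| = 0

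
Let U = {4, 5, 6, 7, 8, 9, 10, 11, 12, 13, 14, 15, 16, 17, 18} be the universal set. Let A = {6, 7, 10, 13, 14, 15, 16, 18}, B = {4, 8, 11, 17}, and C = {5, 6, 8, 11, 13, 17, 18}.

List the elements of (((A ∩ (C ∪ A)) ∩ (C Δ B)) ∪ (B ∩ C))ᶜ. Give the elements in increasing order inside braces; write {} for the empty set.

C ∪ A = {5, 6, 7, 8, 10, 11, 13, 14, 15, 16, 17, 18}
A ∩ (C ∪ A) = {6, 7, 10, 13, 14, 15, 16, 18}
C Δ B = {4, 5, 6, 13, 18}
(A ∩ (C ∪ A)) ∩ (C Δ B) = {6, 13, 18}
B ∩ C = {8, 11, 17}
((A ∩ (C ∪ A)) ∩ (C Δ B)) ∪ (B ∩ C) = {6, 8, 11, 13, 17, 18}
(((A ∩ (C ∪ A)) ∩ (C Δ B)) ∪ (B ∩ C))ᶜ = {4, 5, 7, 9, 10, 12, 14, 15, 16}

{4, 5, 7, 9, 10, 12, 14, 15, 16}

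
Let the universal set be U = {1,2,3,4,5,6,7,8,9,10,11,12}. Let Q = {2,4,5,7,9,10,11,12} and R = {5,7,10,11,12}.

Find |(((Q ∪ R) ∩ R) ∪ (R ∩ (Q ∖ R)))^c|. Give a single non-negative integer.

7

Q ∪ R = {2,4,5,7,9,10,11,12}
(Q ∪ R) ∩ R = {5,7,10,11,12}
Q ∖ R = {2,4,9}
R ∩ (Q ∖ R) = {}
((Q ∪ R) ∩ R) ∪ (R ∩ (Q ∖ R)) = {5,7,10,11,12}
(((Q ∪ R) ∩ R) ∪ (R ∩ (Q ∖ R)))^c = {1,2,3,4,6,8,9}
|(((Q ∪ R) ∩ R) ∪ (R ∩ (Q ∖ R)))^c| = 7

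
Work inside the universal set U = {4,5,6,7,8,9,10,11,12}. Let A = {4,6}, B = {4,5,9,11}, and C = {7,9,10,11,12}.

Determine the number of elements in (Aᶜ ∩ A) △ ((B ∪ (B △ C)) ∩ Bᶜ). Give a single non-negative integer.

Aᶜ = {5,7,8,9,10,11,12}
Aᶜ ∩ A = {}
B △ C = {4,5,7,10,12}
B ∪ (B △ C) = {4,5,7,9,10,11,12}
Bᶜ = {6,7,8,10,12}
(B ∪ (B △ C)) ∩ Bᶜ = {7,10,12}
(Aᶜ ∩ A) △ ((B ∪ (B △ C)) ∩ Bᶜ) = {7,10,12}
|(Aᶜ ∩ A) △ ((B ∪ (B △ C)) ∩ Bᶜ)| = 3

3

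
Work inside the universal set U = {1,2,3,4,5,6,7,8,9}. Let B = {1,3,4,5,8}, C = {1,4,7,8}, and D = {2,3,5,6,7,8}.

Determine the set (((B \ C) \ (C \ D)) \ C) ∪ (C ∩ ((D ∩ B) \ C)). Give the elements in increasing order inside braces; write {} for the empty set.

B \ C = {3,5}
C \ D = {1,4}
(B \ C) \ (C \ D) = {3,5}
((B \ C) \ (C \ D)) \ C = {3,5}
D ∩ B = {3,5,8}
(D ∩ B) \ C = {3,5}
C ∩ ((D ∩ B) \ C) = {}
(((B \ C) \ (C \ D)) \ C) ∪ (C ∩ ((D ∩ B) \ C)) = {3,5}

{3,5}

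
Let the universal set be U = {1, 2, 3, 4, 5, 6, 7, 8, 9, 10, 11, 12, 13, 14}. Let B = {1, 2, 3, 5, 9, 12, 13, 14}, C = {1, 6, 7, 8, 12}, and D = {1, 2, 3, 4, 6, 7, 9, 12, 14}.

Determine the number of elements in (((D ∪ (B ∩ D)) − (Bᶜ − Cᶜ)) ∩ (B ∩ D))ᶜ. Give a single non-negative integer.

8

B ∩ D = {1, 2, 3, 9, 12, 14}
D ∪ (B ∩ D) = {1, 2, 3, 4, 6, 7, 9, 12, 14}
Bᶜ = {4, 6, 7, 8, 10, 11}
Cᶜ = {2, 3, 4, 5, 9, 10, 11, 13, 14}
Bᶜ − Cᶜ = {6, 7, 8}
(D ∪ (B ∩ D)) − (Bᶜ − Cᶜ) = {1, 2, 3, 4, 9, 12, 14}
((D ∪ (B ∩ D)) − (Bᶜ − Cᶜ)) ∩ (B ∩ D) = {1, 2, 3, 9, 12, 14}
(((D ∪ (B ∩ D)) − (Bᶜ − Cᶜ)) ∩ (B ∩ D))ᶜ = {4, 5, 6, 7, 8, 10, 11, 13}
|(((D ∪ (B ∩ D)) − (Bᶜ − Cᶜ)) ∩ (B ∩ D))ᶜ| = 8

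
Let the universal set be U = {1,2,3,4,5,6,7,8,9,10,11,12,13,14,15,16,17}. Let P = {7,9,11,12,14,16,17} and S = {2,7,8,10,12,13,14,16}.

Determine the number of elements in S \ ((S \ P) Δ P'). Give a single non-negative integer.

8

S \ P = {2,8,10,13}
P' = {1,2,3,4,5,6,8,10,13,15}
(S \ P) Δ P' = {1,3,4,5,6,15}
S \ ((S \ P) Δ P') = {2,7,8,10,12,13,14,16}
|S \ ((S \ P) Δ P')| = 8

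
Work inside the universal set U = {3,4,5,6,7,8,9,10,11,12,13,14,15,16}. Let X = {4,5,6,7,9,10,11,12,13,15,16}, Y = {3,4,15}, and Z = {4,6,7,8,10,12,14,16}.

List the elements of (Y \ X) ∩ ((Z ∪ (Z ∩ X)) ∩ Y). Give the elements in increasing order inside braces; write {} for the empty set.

Y \ X = {3}
Z ∩ X = {4,6,7,10,12,16}
Z ∪ (Z ∩ X) = {4,6,7,8,10,12,14,16}
(Z ∪ (Z ∩ X)) ∩ Y = {4}
(Y \ X) ∩ ((Z ∪ (Z ∩ X)) ∩ Y) = {}

{}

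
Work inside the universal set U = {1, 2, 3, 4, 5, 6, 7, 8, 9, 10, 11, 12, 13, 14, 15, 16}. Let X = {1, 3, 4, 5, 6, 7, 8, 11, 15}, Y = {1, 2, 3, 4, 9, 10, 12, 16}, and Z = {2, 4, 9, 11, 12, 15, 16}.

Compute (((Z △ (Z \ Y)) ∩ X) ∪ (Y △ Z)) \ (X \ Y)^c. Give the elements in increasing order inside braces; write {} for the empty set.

Z \ Y = {11, 15}
Z △ (Z \ Y) = {2, 4, 9, 12, 16}
(Z △ (Z \ Y)) ∩ X = {4}
Y △ Z = {1, 3, 10, 11, 15}
((Z △ (Z \ Y)) ∩ X) ∪ (Y △ Z) = {1, 3, 4, 10, 11, 15}
X \ Y = {5, 6, 7, 8, 11, 15}
(X \ Y)^c = {1, 2, 3, 4, 9, 10, 12, 13, 14, 16}
(((Z △ (Z \ Y)) ∩ X) ∪ (Y △ Z)) \ (X \ Y)^c = {11, 15}

{11, 15}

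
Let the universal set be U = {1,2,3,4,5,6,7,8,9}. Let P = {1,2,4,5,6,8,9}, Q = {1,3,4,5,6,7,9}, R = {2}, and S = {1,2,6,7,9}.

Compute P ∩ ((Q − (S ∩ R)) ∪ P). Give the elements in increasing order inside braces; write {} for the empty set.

{1,2,4,5,6,8,9}

S ∩ R = {2}
Q − (S ∩ R) = {1,3,4,5,6,7,9}
(Q − (S ∩ R)) ∪ P = {1,2,3,4,5,6,7,8,9}
P ∩ ((Q − (S ∩ R)) ∪ P) = {1,2,4,5,6,8,9}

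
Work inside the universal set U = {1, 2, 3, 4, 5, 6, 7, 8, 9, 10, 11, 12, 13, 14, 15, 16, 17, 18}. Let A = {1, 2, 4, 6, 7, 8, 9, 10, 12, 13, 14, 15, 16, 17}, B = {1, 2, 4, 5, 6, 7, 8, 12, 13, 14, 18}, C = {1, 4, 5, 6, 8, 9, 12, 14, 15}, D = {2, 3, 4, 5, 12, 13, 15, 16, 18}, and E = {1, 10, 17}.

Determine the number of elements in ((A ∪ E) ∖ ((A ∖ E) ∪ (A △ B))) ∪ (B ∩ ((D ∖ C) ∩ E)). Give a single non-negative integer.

1

A ∪ E = {1, 2, 4, 6, 7, 8, 9, 10, 12, 13, 14, 15, 16, 17}
A ∖ E = {2, 4, 6, 7, 8, 9, 12, 13, 14, 15, 16}
A △ B = {5, 9, 10, 15, 16, 17, 18}
(A ∖ E) ∪ (A △ B) = {2, 4, 5, 6, 7, 8, 9, 10, 12, 13, 14, 15, 16, 17, 18}
(A ∪ E) ∖ ((A ∖ E) ∪ (A △ B)) = {1}
D ∖ C = {2, 3, 13, 16, 18}
(D ∖ C) ∩ E = {}
B ∩ ((D ∖ C) ∩ E) = {}
((A ∪ E) ∖ ((A ∖ E) ∪ (A △ B))) ∪ (B ∩ ((D ∖ C) ∩ E)) = {1}
|((A ∪ E) ∖ ((A ∖ E) ∪ (A △ B))) ∪ (B ∩ ((D ∖ C) ∩ E))| = 1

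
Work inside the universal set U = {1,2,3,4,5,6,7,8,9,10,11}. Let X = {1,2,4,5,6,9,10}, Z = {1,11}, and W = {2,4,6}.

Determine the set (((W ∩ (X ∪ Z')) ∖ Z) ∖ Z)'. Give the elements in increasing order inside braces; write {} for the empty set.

{1,3,5,7,8,9,10,11}

Z' = {2,3,4,5,6,7,8,9,10}
X ∪ Z' = {1,2,3,4,5,6,7,8,9,10}
W ∩ (X ∪ Z') = {2,4,6}
(W ∩ (X ∪ Z')) ∖ Z = {2,4,6}
((W ∩ (X ∪ Z')) ∖ Z) ∖ Z = {2,4,6}
(((W ∩ (X ∪ Z')) ∖ Z) ∖ Z)' = {1,3,5,7,8,9,10,11}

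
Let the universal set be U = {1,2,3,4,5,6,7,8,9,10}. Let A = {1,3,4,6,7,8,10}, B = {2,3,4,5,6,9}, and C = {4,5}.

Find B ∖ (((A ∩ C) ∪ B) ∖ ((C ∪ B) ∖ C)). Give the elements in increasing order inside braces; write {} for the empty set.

A ∩ C = {4}
(A ∩ C) ∪ B = {2,3,4,5,6,9}
C ∪ B = {2,3,4,5,6,9}
(C ∪ B) ∖ C = {2,3,6,9}
((A ∩ C) ∪ B) ∖ ((C ∪ B) ∖ C) = {4,5}
B ∖ (((A ∩ C) ∪ B) ∖ ((C ∪ B) ∖ C)) = {2,3,6,9}

{2,3,6,9}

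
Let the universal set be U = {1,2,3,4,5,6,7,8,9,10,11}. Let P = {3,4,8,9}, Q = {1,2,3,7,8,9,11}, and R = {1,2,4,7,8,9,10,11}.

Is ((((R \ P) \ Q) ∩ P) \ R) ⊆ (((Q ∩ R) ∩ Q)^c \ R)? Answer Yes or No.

Yes

R \ P = {1,2,7,10,11}
(R \ P) \ Q = {10}
((R \ P) \ Q) ∩ P = {}
(((R \ P) \ Q) ∩ P) \ R = {}
Q ∩ R = {1,2,7,8,9,11}
(Q ∩ R) ∩ Q = {1,2,7,8,9,11}
((Q ∩ R) ∩ Q)^c = {3,4,5,6,10}
((Q ∩ R) ∩ Q)^c \ R = {3,5,6}
Every element of {} is in {3,5,6}, so (((R \ P) \ Q) ∩ P) \ R ⊆ ((Q ∩ R) ∩ Q)^c \ R.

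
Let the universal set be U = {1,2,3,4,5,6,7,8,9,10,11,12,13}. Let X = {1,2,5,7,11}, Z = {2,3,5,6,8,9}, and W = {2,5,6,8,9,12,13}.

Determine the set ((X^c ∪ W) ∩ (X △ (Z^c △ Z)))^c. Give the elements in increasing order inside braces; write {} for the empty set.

X^c = {3,4,6,8,9,10,12,13}
X^c ∪ W = {2,3,4,5,6,8,9,10,12,13}
Z^c = {1,4,7,10,11,12,13}
Z^c △ Z = {1,2,3,4,5,6,7,8,9,10,11,12,13}
X △ (Z^c △ Z) = {3,4,6,8,9,10,12,13}
(X^c ∪ W) ∩ (X △ (Z^c △ Z)) = {3,4,6,8,9,10,12,13}
((X^c ∪ W) ∩ (X △ (Z^c △ Z)))^c = {1,2,5,7,11}

{1,2,5,7,11}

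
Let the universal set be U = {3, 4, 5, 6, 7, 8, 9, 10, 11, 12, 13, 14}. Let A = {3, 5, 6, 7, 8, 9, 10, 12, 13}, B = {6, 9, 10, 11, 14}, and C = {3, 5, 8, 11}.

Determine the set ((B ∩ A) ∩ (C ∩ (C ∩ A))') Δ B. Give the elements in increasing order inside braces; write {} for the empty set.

B ∩ A = {6, 9, 10}
C ∩ A = {3, 5, 8}
C ∩ (C ∩ A) = {3, 5, 8}
(C ∩ (C ∩ A))' = {4, 6, 7, 9, 10, 11, 12, 13, 14}
(B ∩ A) ∩ (C ∩ (C ∩ A))' = {6, 9, 10}
((B ∩ A) ∩ (C ∩ (C ∩ A))') Δ B = {11, 14}

{11, 14}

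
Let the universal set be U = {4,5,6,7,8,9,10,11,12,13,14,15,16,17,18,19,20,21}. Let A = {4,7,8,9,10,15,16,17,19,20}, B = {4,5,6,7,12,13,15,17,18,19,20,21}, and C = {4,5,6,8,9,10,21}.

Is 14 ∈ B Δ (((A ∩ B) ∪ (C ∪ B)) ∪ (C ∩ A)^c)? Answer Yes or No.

Yes

14 ∉ A and 14 ∉ B, so 14 ∉ A ∩ B
14 ∉ C and 14 ∉ B, so 14 ∉ C ∪ B
14 ∉ (A ∩ B) and 14 ∉ (C ∪ B), so 14 ∉ (A ∩ B) ∪ (C ∪ B)
14 ∉ C and 14 ∉ A, so 14 ∉ C ∩ A
14 ∈ (C ∩ A)^c since 14 ∉ (C ∩ A)
14 ∉ ((A ∩ B) ∪ (C ∪ B)) and 14 ∈ (C ∩ A)^c, so 14 ∈ ((A ∩ B) ∪ (C ∪ B)) ∪ (C ∩ A)^c
14 ∉ B and 14 ∈ (((A ∩ B) ∪ (C ∪ B)) ∪ (C ∩ A)^c), so 14 ∈ B Δ (((A ∩ B) ∪ (C ∪ B)) ∪ (C ∩ A)^c)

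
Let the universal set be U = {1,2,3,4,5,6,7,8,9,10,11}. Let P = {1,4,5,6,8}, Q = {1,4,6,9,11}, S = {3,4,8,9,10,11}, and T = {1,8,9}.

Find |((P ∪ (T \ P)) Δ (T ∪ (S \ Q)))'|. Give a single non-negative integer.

T \ P = {9}
P ∪ (T \ P) = {1,4,5,6,8,9}
S \ Q = {3,8,10}
T ∪ (S \ Q) = {1,3,8,9,10}
(P ∪ (T \ P)) Δ (T ∪ (S \ Q)) = {3,4,5,6,10}
((P ∪ (T \ P)) Δ (T ∪ (S \ Q)))' = {1,2,7,8,9,11}
|((P ∪ (T \ P)) Δ (T ∪ (S \ Q)))'| = 6

6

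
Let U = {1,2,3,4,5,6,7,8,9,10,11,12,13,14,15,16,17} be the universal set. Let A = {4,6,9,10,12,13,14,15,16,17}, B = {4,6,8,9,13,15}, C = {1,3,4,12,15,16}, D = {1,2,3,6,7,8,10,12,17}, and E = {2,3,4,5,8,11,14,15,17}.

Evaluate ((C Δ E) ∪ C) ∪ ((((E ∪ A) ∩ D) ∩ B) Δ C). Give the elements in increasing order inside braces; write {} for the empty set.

C Δ E = {1,2,5,8,11,12,14,16,17}
(C Δ E) ∪ C = {1,2,3,4,5,8,11,12,14,15,16,17}
E ∪ A = {2,3,4,5,6,8,9,10,11,12,13,14,15,16,17}
(E ∪ A) ∩ D = {2,3,6,8,10,12,17}
((E ∪ A) ∩ D) ∩ B = {6,8}
(((E ∪ A) ∩ D) ∩ B) Δ C = {1,3,4,6,8,12,15,16}
((C Δ E) ∪ C) ∪ ((((E ∪ A) ∩ D) ∩ B) Δ C) = {1,2,3,4,5,6,8,11,12,14,15,16,17}

{1,2,3,4,5,6,8,11,12,14,15,16,17}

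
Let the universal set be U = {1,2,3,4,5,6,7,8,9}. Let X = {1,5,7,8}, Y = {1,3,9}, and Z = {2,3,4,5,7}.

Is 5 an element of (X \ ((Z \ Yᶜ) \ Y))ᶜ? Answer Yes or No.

No

5 ∉ Y, so 5 ∈ Yᶜ
5 ∈ Z and 5 ∈ Yᶜ, so 5 ∉ Z \ Yᶜ
5 ∉ (Z \ Yᶜ) and 5 ∉ Y, so 5 ∉ (Z \ Yᶜ) \ Y
5 ∈ X and 5 ∉ ((Z \ Yᶜ) \ Y), so 5 ∈ X \ ((Z \ Yᶜ) \ Y)
5 ∉ (X \ ((Z \ Yᶜ) \ Y))ᶜ since 5 ∈ (X \ ((Z \ Yᶜ) \ Y))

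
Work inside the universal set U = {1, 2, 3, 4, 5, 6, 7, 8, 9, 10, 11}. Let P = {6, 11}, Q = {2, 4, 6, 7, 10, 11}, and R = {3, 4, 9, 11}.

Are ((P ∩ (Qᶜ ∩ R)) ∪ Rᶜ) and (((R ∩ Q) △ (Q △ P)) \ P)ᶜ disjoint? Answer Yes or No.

Qᶜ = {1, 3, 5, 8, 9}
Qᶜ ∩ R = {3, 9}
P ∩ (Qᶜ ∩ R) = {}
Rᶜ = {1, 2, 5, 6, 7, 8, 10}
(P ∩ (Qᶜ ∩ R)) ∪ Rᶜ = {1, 2, 5, 6, 7, 8, 10}
R ∩ Q = {4, 11}
Q △ P = {2, 4, 7, 10}
(R ∩ Q) △ (Q △ P) = {2, 7, 10, 11}
((R ∩ Q) △ (Q △ P)) \ P = {2, 7, 10}
(((R ∩ Q) △ (Q △ P)) \ P)ᶜ = {1, 3, 4, 5, 6, 8, 9, 11}
1 lies in both, so they are not disjoint.

No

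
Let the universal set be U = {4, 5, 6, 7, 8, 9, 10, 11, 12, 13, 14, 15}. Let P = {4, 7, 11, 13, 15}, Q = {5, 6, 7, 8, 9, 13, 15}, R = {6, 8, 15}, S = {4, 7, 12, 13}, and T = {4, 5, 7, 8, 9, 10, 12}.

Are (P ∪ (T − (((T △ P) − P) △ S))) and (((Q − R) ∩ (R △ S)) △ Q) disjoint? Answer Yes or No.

T △ P = {5, 8, 9, 10, 11, 12, 13, 15}
(T △ P) − P = {5, 8, 9, 10, 12}
((T △ P) − P) △ S = {4, 5, 7, 8, 9, 10, 13}
T − (((T △ P) − P) △ S) = {12}
P ∪ (T − (((T △ P) − P) △ S)) = {4, 7, 11, 12, 13, 15}
Q − R = {5, 7, 9, 13}
R △ S = {4, 6, 7, 8, 12, 13, 15}
(Q − R) ∩ (R △ S) = {7, 13}
((Q − R) ∩ (R △ S)) △ Q = {5, 6, 8, 9, 15}
15 lies in both, so they are not disjoint.

No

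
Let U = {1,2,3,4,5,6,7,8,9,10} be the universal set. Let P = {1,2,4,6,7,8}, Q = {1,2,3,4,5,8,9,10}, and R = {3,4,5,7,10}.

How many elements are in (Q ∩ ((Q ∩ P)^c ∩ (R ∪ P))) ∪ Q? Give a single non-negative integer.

Q ∩ P = {1,2,4,8}
(Q ∩ P)^c = {3,5,6,7,9,10}
R ∪ P = {1,2,3,4,5,6,7,8,10}
(Q ∩ P)^c ∩ (R ∪ P) = {3,5,6,7,10}
Q ∩ ((Q ∩ P)^c ∩ (R ∪ P)) = {3,5,10}
(Q ∩ ((Q ∩ P)^c ∩ (R ∪ P))) ∪ Q = {1,2,3,4,5,8,9,10}
|(Q ∩ ((Q ∩ P)^c ∩ (R ∪ P))) ∪ Q| = 8

8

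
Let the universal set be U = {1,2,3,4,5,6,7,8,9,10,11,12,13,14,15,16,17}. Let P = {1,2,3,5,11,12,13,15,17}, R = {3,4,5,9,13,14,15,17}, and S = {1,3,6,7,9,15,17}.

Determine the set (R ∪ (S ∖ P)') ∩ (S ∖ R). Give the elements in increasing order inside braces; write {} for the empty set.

{1}

S ∖ P = {6,7,9}
(S ∖ P)' = {1,2,3,4,5,8,10,11,12,13,14,15,16,17}
R ∪ (S ∖ P)' = {1,2,3,4,5,8,9,10,11,12,13,14,15,16,17}
S ∖ R = {1,6,7}
(R ∪ (S ∖ P)') ∩ (S ∖ R) = {1}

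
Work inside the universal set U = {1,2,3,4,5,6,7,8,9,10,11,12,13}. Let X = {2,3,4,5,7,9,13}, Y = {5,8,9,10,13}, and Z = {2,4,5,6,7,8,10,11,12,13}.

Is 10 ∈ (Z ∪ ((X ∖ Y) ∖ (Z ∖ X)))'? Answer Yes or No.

10 ∉ X and 10 ∈ Y, so 10 ∉ X ∖ Y
10 ∈ Z and 10 ∉ X, so 10 ∈ Z ∖ X
10 ∉ (X ∖ Y) and 10 ∈ (Z ∖ X), so 10 ∉ (X ∖ Y) ∖ (Z ∖ X)
10 ∈ Z and 10 ∉ ((X ∖ Y) ∖ (Z ∖ X)), so 10 ∈ Z ∪ ((X ∖ Y) ∖ (Z ∖ X))
10 ∉ (Z ∪ ((X ∖ Y) ∖ (Z ∖ X)))' since 10 ∈ (Z ∪ ((X ∖ Y) ∖ (Z ∖ X)))

No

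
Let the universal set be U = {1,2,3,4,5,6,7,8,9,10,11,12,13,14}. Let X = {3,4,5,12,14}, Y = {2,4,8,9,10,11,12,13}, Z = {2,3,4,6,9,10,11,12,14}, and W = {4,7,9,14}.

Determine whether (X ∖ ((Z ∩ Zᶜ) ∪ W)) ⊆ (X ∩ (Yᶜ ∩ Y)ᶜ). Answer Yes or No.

Yes

Zᶜ = {1,5,7,8,13}
Z ∩ Zᶜ = {}
(Z ∩ Zᶜ) ∪ W = {4,7,9,14}
X ∖ ((Z ∩ Zᶜ) ∪ W) = {3,5,12}
Yᶜ = {1,3,5,6,7,14}
Yᶜ ∩ Y = {}
(Yᶜ ∩ Y)ᶜ = {1,2,3,4,5,6,7,8,9,10,11,12,13,14}
X ∩ (Yᶜ ∩ Y)ᶜ = {3,4,5,12,14}
Every element of {3,5,12} is in {3,4,5,12,14}, so X ∖ ((Z ∩ Zᶜ) ∪ W) ⊆ X ∩ (Yᶜ ∩ Y)ᶜ.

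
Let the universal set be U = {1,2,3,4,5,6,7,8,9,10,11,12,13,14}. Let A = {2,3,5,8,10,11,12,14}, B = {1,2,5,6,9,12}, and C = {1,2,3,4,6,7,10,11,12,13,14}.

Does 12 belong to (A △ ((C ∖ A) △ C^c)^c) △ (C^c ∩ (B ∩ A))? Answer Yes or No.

12 ∈ C and 12 ∈ A, so 12 ∉ C ∖ A
12 ∈ C, so 12 ∉ C^c
12 ∉ (C ∖ A) and 12 ∉ C^c, so 12 ∉ (C ∖ A) △ C^c
12 ∈ ((C ∖ A) △ C^c)^c since 12 ∉ ((C ∖ A) △ C^c)
12 ∈ A and 12 ∈ ((C ∖ A) △ C^c)^c, so 12 ∉ A △ ((C ∖ A) △ C^c)^c
12 ∈ C, so 12 ∉ C^c
12 ∈ B and 12 ∈ A, so 12 ∈ B ∩ A
12 ∉ C^c and 12 ∈ (B ∩ A), so 12 ∉ C^c ∩ (B ∩ A)
12 ∉ (A △ ((C ∖ A) △ C^c)^c) and 12 ∉ (C^c ∩ (B ∩ A)), so 12 ∉ (A △ ((C ∖ A) △ C^c)^c) △ (C^c ∩ (B ∩ A))

No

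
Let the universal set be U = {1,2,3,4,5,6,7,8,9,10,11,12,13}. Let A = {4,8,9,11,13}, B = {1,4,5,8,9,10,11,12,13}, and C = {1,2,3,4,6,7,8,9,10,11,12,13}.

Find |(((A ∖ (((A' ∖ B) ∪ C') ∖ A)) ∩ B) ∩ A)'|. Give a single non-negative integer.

A' = {1,2,3,5,6,7,10,12}
A' ∖ B = {2,3,6,7}
C' = {5}
(A' ∖ B) ∪ C' = {2,3,5,6,7}
((A' ∖ B) ∪ C') ∖ A = {2,3,5,6,7}
A ∖ (((A' ∖ B) ∪ C') ∖ A) = {4,8,9,11,13}
(A ∖ (((A' ∖ B) ∪ C') ∖ A)) ∩ B = {4,8,9,11,13}
((A ∖ (((A' ∖ B) ∪ C') ∖ A)) ∩ B) ∩ A = {4,8,9,11,13}
(((A ∖ (((A' ∖ B) ∪ C') ∖ A)) ∩ B) ∩ A)' = {1,2,3,5,6,7,10,12}
|(((A ∖ (((A' ∖ B) ∪ C') ∖ A)) ∩ B) ∩ A)'| = 8

8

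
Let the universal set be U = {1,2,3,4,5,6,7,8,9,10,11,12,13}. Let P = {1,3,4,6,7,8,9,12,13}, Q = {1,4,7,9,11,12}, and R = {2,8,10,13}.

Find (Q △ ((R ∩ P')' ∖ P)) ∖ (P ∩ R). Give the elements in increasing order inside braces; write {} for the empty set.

P' = {2,5,10,11}
R ∩ P' = {2,10}
(R ∩ P')' = {1,3,4,5,6,7,8,9,11,12,13}
(R ∩ P')' ∖ P = {5,11}
Q △ ((R ∩ P')' ∖ P) = {1,4,5,7,9,12}
P ∩ R = {8,13}
(Q △ ((R ∩ P')' ∖ P)) ∖ (P ∩ R) = {1,4,5,7,9,12}

{1,4,5,7,9,12}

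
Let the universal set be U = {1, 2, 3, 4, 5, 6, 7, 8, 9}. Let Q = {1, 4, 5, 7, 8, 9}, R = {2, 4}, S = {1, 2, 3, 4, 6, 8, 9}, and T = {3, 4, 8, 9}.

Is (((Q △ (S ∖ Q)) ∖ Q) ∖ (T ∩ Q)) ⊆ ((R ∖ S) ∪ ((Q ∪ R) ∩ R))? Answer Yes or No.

No

S ∖ Q = {2, 3, 6}
Q △ (S ∖ Q) = {1, 2, 3, 4, 5, 6, 7, 8, 9}
(Q △ (S ∖ Q)) ∖ Q = {2, 3, 6}
T ∩ Q = {4, 8, 9}
((Q △ (S ∖ Q)) ∖ Q) ∖ (T ∩ Q) = {2, 3, 6}
R ∖ S = {}
Q ∪ R = {1, 2, 4, 5, 7, 8, 9}
(Q ∪ R) ∩ R = {2, 4}
(R ∖ S) ∪ ((Q ∪ R) ∩ R) = {2, 4}
3 ∈ ((Q △ (S ∖ Q)) ∖ Q) ∖ (T ∩ Q) but 3 ∉ (R ∖ S) ∪ ((Q ∪ R) ∩ R), so the inclusion fails.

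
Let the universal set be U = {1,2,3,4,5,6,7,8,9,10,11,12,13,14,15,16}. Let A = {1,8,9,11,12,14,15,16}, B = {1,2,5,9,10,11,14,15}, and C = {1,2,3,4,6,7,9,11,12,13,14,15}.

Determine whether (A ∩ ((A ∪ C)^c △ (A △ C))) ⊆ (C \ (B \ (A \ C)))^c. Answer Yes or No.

A ∪ C = {1,2,3,4,6,7,8,9,11,12,13,14,15,16}
(A ∪ C)^c = {5,10}
A △ C = {2,3,4,6,7,8,13,16}
(A ∪ C)^c △ (A △ C) = {2,3,4,5,6,7,8,10,13,16}
A ∩ ((A ∪ C)^c △ (A △ C)) = {8,16}
A \ C = {8,16}
B \ (A \ C) = {1,2,5,9,10,11,14,15}
C \ (B \ (A \ C)) = {3,4,6,7,12,13}
(C \ (B \ (A \ C)))^c = {1,2,5,8,9,10,11,14,15,16}
Every element of {8,16} is in {1,2,5,8,9,10,11,14,15,16}, so A ∩ ((A ∪ C)^c △ (A △ C)) ⊆ (C \ (B \ (A \ C)))^c.

Yes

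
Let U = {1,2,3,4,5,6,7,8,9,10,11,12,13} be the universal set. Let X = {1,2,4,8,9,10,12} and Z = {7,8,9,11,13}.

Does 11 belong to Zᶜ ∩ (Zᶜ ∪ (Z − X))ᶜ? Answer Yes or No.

11 ∈ Z, so 11 ∉ Zᶜ
11 ∈ Z, so 11 ∉ Zᶜ
11 ∈ Z and 11 ∉ X, so 11 ∈ Z − X
11 ∉ Zᶜ and 11 ∈ (Z − X), so 11 ∈ Zᶜ ∪ (Z − X)
11 ∉ (Zᶜ ∪ (Z − X))ᶜ since 11 ∈ (Zᶜ ∪ (Z − X))
11 ∉ Zᶜ and 11 ∉ (Zᶜ ∪ (Z − X))ᶜ, so 11 ∉ Zᶜ ∩ (Zᶜ ∪ (Z − X))ᶜ

No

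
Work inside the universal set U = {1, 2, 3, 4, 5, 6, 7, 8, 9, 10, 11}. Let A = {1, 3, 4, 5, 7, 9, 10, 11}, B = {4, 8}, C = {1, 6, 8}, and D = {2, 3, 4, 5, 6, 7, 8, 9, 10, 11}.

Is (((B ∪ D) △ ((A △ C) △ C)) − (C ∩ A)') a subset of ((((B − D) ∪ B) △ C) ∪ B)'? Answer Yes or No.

No

B ∪ D = {2, 3, 4, 5, 6, 7, 8, 9, 10, 11}
A △ C = {3, 4, 5, 6, 7, 8, 9, 10, 11}
(A △ C) △ C = {1, 3, 4, 5, 7, 9, 10, 11}
(B ∪ D) △ ((A △ C) △ C) = {1, 2, 6, 8}
C ∩ A = {1}
(C ∩ A)' = {2, 3, 4, 5, 6, 7, 8, 9, 10, 11}
((B ∪ D) △ ((A △ C) △ C)) − (C ∩ A)' = {1}
B − D = {}
(B − D) ∪ B = {4, 8}
((B − D) ∪ B) △ C = {1, 4, 6}
(((B − D) ∪ B) △ C) ∪ B = {1, 4, 6, 8}
((((B − D) ∪ B) △ C) ∪ B)' = {2, 3, 5, 7, 9, 10, 11}
1 ∈ ((B ∪ D) △ ((A △ C) △ C)) − (C ∩ A)' but 1 ∉ ((((B − D) ∪ B) △ C) ∪ B)', so the inclusion fails.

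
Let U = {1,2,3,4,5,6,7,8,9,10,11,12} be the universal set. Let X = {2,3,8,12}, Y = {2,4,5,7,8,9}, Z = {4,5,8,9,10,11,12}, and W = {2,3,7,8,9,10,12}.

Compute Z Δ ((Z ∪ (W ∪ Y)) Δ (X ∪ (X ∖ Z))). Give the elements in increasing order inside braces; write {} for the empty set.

{7,8,12}

W ∪ Y = {2,3,4,5,7,8,9,10,12}
Z ∪ (W ∪ Y) = {2,3,4,5,7,8,9,10,11,12}
X ∖ Z = {2,3}
X ∪ (X ∖ Z) = {2,3,8,12}
(Z ∪ (W ∪ Y)) Δ (X ∪ (X ∖ Z)) = {4,5,7,9,10,11}
Z Δ ((Z ∪ (W ∪ Y)) Δ (X ∪ (X ∖ Z))) = {7,8,12}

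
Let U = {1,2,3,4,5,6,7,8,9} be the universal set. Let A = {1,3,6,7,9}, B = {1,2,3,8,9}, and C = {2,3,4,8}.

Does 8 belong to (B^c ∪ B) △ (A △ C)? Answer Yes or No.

No

8 ∈ B, so 8 ∉ B^c
8 ∉ B^c and 8 ∈ B, so 8 ∈ B^c ∪ B
8 ∉ A and 8 ∈ C, so 8 ∈ A △ C
8 ∈ (B^c ∪ B) and 8 ∈ (A △ C), so 8 ∉ (B^c ∪ B) △ (A △ C)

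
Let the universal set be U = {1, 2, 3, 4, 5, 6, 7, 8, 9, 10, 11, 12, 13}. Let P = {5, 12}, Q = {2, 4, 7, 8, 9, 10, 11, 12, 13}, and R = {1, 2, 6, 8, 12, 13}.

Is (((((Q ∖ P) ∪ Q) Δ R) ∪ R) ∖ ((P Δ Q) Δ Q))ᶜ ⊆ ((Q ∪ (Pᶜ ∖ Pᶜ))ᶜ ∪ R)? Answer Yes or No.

Yes

Q ∖ P = {2, 4, 7, 8, 9, 10, 11, 13}
(Q ∖ P) ∪ Q = {2, 4, 7, 8, 9, 10, 11, 12, 13}
((Q ∖ P) ∪ Q) Δ R = {1, 4, 6, 7, 9, 10, 11}
(((Q ∖ P) ∪ Q) Δ R) ∪ R = {1, 2, 4, 6, 7, 8, 9, 10, 11, 12, 13}
P Δ Q = {2, 4, 5, 7, 8, 9, 10, 11, 13}
(P Δ Q) Δ Q = {5, 12}
((((Q ∖ P) ∪ Q) Δ R) ∪ R) ∖ ((P Δ Q) Δ Q) = {1, 2, 4, 6, 7, 8, 9, 10, 11, 13}
(((((Q ∖ P) ∪ Q) Δ R) ∪ R) ∖ ((P Δ Q) Δ Q))ᶜ = {3, 5, 12}
Pᶜ = {1, 2, 3, 4, 6, 7, 8, 9, 10, 11, 13}
Pᶜ ∖ Pᶜ = {}
Q ∪ (Pᶜ ∖ Pᶜ) = {2, 4, 7, 8, 9, 10, 11, 12, 13}
(Q ∪ (Pᶜ ∖ Pᶜ))ᶜ = {1, 3, 5, 6}
(Q ∪ (Pᶜ ∖ Pᶜ))ᶜ ∪ R = {1, 2, 3, 5, 6, 8, 12, 13}
Every element of {3, 5, 12} is in {1, 2, 3, 5, 6, 8, 12, 13}, so (((((Q ∖ P) ∪ Q) Δ R) ∪ R) ∖ ((P Δ Q) Δ Q))ᶜ ⊆ (Q ∪ (Pᶜ ∖ Pᶜ))ᶜ ∪ R.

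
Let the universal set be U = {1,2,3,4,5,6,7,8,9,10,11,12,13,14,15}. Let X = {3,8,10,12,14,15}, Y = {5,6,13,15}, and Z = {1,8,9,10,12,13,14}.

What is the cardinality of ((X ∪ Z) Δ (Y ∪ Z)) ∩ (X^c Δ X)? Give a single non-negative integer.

3

X ∪ Z = {1,3,8,9,10,12,13,14,15}
Y ∪ Z = {1,5,6,8,9,10,12,13,14,15}
(X ∪ Z) Δ (Y ∪ Z) = {3,5,6}
X^c = {1,2,4,5,6,7,9,11,13}
X^c Δ X = {1,2,3,4,5,6,7,8,9,10,11,12,13,14,15}
((X ∪ Z) Δ (Y ∪ Z)) ∩ (X^c Δ X) = {3,5,6}
|((X ∪ Z) Δ (Y ∪ Z)) ∩ (X^c Δ X)| = 3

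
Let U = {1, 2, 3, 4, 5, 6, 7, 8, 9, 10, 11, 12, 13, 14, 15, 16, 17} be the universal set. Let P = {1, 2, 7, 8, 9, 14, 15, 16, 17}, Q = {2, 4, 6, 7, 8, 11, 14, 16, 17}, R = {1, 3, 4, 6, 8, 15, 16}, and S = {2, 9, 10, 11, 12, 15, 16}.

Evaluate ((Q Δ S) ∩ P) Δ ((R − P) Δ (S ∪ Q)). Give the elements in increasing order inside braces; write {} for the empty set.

{2, 3, 10, 11, 12, 16}

Q Δ S = {4, 6, 7, 8, 9, 10, 12, 14, 15, 17}
(Q Δ S) ∩ P = {7, 8, 9, 14, 15, 17}
R − P = {3, 4, 6}
S ∪ Q = {2, 4, 6, 7, 8, 9, 10, 11, 12, 14, 15, 16, 17}
(R − P) Δ (S ∪ Q) = {2, 3, 7, 8, 9, 10, 11, 12, 14, 15, 16, 17}
((Q Δ S) ∩ P) Δ ((R − P) Δ (S ∪ Q)) = {2, 3, 10, 11, 12, 16}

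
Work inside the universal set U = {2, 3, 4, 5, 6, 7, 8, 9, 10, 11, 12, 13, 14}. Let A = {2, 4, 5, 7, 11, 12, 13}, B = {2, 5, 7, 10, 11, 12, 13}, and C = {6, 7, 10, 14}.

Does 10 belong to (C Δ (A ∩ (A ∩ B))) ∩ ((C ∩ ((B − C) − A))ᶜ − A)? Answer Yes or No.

Yes

10 ∉ A and 10 ∈ B, so 10 ∉ A ∩ B
10 ∉ A and 10 ∉ (A ∩ B), so 10 ∉ A ∩ (A ∩ B)
10 ∈ C and 10 ∉ (A ∩ (A ∩ B)), so 10 ∈ C Δ (A ∩ (A ∩ B))
10 ∈ B and 10 ∈ C, so 10 ∉ B − C
10 ∉ (B − C) and 10 ∉ A, so 10 ∉ (B − C) − A
10 ∈ C and 10 ∉ ((B − C) − A), so 10 ∉ C ∩ ((B − C) − A)
10 ∈ (C ∩ ((B − C) − A))ᶜ since 10 ∉ (C ∩ ((B − C) − A))
10 ∈ (C ∩ ((B − C) − A))ᶜ and 10 ∉ A, so 10 ∈ (C ∩ ((B − C) − A))ᶜ − A
10 ∈ (C Δ (A ∩ (A ∩ B))) and 10 ∈ ((C ∩ ((B − C) − A))ᶜ − A), so 10 ∈ (C Δ (A ∩ (A ∩ B))) ∩ ((C ∩ ((B − C) − A))ᶜ − A)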